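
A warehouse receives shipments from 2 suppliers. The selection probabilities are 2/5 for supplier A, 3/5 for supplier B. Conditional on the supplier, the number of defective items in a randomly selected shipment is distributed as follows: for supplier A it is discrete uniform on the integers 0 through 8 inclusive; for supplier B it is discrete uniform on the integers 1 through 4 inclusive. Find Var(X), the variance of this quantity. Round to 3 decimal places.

3.957

Per component, A: μ=4, E[X²]=22.6667; B: μ=2.5, E[X²]=7.5.
E[X] = 0.4·4 + 0.6·2.5 = 3.1.
E[X²] = 0.4·22.6667 + 0.6·7.5 = 13.5667.
Var(X) = E[X²] − (E[X])² = 13.5667 − 9.61 = 3.95667.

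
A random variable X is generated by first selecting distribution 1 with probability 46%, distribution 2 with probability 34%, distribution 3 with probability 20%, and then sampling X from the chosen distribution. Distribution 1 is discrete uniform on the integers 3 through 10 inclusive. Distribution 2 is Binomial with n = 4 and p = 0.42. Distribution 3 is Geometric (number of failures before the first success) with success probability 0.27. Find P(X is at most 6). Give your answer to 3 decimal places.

Conditional on each component, P(X ≤ 6): 1: 0.5; 2: 1; 3: 0.889526.
By total probability, P(X ≤ 6) = 0.46·0.5 + 0.34·1 + 0.2·0.889526 = 0.747905.

0.748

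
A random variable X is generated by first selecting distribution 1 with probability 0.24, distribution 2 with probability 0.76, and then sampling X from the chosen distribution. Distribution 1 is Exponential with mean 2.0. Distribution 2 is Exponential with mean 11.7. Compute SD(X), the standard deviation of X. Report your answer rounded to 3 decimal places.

11.053

Per component, 1: μ=2, E[X²]=8; 2: μ=11.7, E[X²]=273.78.
E[X] = 0.24·2 + 0.76·11.7 = 9.372.
E[X²] = 0.24·8 + 0.76·273.78 = 209.993.
Var(X) = E[X²] − (E[X])² = 209.993 − 87.8344 = 122.158.
SD(X) = √122.158 = 11.0525.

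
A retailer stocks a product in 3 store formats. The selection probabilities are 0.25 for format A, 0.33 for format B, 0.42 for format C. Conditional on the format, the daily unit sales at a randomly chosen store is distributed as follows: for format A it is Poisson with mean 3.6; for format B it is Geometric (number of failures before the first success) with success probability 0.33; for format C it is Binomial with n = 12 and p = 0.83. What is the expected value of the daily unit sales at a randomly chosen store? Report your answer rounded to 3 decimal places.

Component means — A: 3.6; B: 2.0303; C: 9.96.
E[X] = 0.25·3.6 + 0.33·2.0303 + 0.42·9.96 = 5.7532.

5.753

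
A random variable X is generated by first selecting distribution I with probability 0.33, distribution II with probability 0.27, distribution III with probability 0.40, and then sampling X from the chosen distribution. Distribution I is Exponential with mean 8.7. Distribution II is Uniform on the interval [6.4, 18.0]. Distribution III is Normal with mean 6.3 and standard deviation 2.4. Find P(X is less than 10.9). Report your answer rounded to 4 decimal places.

0.7294

Conditional on each component, P(X < 10.9): I: 0.714317; II: 0.387931; III: 0.97236.
By total probability, P(X < 10.9) = 0.33·0.714317 + 0.27·0.387931 + 0.4·0.97236 = 0.72941.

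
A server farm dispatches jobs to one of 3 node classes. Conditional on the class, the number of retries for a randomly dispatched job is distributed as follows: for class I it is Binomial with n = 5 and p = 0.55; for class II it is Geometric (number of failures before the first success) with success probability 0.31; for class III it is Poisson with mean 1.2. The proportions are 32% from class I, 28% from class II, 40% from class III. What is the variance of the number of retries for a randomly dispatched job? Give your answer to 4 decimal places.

3.3364

Per component, I: μ=2.75, E[X²]=8.8; II: μ=2.22581, E[X²]=12.1342; III: μ=1.2, E[X²]=2.64.
E[X] = 0.32·2.75 + 0.28·2.22581 + 0.4·1.2 = 1.98323.
E[X²] = 0.32·8.8 + 0.28·12.1342 + 0.4·2.64 = 7.26959.
Var(X) = E[X²] − (E[X])² = 7.26959 − 3.93318 = 3.3364.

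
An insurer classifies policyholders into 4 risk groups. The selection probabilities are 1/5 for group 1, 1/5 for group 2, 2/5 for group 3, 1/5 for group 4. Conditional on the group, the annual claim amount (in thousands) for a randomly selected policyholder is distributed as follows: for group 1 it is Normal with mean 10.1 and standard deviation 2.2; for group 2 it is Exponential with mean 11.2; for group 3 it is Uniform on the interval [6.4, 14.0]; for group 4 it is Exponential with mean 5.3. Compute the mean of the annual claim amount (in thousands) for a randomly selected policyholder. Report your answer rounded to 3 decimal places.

Component means — 1: 10.1; 2: 11.2; 3: 10.2; 4: 5.3.
E[X] = 0.2·10.1 + 0.2·11.2 + 0.4·10.2 + 0.2·5.3 = 9.4.

9.400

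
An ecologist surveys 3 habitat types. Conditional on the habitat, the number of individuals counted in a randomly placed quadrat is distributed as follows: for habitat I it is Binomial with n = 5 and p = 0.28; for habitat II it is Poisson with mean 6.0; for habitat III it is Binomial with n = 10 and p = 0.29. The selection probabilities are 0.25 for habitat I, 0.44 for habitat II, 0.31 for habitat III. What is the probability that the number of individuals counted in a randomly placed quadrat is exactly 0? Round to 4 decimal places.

Conditional on each habitat, P(X = 0): I: 0.193492; II: 0.00247875; III: 0.0325524.
By total probability, P(X = 0) = 0.25·0.193492 + 0.44·0.00247875 + 0.31·0.0325524 = 0.0595548.

0.0596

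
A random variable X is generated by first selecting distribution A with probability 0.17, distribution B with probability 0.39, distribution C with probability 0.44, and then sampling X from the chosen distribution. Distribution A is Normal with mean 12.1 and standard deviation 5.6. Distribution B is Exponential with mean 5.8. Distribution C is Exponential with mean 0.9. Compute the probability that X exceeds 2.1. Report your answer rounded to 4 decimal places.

0.4779

Conditional on each component, P(X > 2.1): A: 0.962927; B: 0.696234; C: 0.096972.
By total probability, P(X > 2.1) = 0.17·0.962927 + 0.39·0.696234 + 0.44·0.096972 = 0.477897.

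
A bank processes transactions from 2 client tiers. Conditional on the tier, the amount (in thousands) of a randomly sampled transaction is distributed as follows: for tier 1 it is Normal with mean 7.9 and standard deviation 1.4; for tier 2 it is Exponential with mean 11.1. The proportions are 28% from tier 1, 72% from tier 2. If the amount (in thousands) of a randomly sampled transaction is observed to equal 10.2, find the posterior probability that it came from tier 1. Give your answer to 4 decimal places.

Likelihoods f(10.2 | ·): 1: 0.0739105; 2: 0.0359415.
Posterior ∝ prior × likelihood. Numerator for 1: 0.28·0.0739105 = 0.0206949.
Normalizing constant: 0.28·0.0739105 + 0.72·0.0359415 = 0.0465728.
P(1 | observation) = 0.0206949 / 0.0465728 = 0.444357.

0.4444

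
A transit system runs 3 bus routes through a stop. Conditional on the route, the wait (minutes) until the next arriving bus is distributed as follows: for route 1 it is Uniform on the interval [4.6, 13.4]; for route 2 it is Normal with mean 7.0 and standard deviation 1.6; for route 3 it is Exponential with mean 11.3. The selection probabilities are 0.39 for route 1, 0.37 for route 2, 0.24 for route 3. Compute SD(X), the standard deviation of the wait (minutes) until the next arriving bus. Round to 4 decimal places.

6.0683

Per component, 1: μ=9, E[X²]=87.4533; 2: μ=7, E[X²]=51.56; 3: μ=11.3, E[X²]=255.38.
E[X] = 0.39·9 + 0.37·7 + 0.24·11.3 = 8.812.
E[X²] = 0.39·87.4533 + 0.37·51.56 + 0.24·255.38 = 114.475.
Var(X) = E[X²] − (E[X])² = 114.475 − 77.6513 = 36.8239.
SD(X) = √36.8239 = 6.06827.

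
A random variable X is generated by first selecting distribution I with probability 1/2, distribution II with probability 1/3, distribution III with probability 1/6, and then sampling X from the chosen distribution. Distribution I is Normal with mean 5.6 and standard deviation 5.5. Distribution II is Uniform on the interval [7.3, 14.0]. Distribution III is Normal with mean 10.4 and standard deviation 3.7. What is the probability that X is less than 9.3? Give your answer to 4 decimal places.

0.5381

Conditional on each component, P(X < 9.3): I: 0.74944; II: 0.298507; III: 0.38312.
By total probability, P(X < 9.3) = 0.5·0.74944 + 0.333333·0.298507 + 0.166667·0.38312 = 0.538076.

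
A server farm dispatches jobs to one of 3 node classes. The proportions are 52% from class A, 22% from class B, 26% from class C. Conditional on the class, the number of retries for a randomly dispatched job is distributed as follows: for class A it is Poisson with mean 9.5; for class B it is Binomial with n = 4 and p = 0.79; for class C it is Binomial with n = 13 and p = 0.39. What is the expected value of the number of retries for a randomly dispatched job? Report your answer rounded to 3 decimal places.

6.953

Component means — A: 9.5; B: 3.16; C: 5.07.
E[X] = 0.52·9.5 + 0.22·3.16 + 0.26·5.07 = 6.9534.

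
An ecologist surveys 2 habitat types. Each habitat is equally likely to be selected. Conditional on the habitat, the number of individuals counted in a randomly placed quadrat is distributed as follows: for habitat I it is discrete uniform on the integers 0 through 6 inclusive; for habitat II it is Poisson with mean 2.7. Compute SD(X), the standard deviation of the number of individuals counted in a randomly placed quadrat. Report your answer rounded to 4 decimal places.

1.8364

Per component, I: μ=3, E[X²]=13; II: μ=2.7, E[X²]=9.99.
E[X] = 0.5·3 + 0.5·2.7 = 2.85.
E[X²] = 0.5·13 + 0.5·9.99 = 11.495.
Var(X) = E[X²] − (E[X])² = 11.495 − 8.1225 = 3.3725.
SD(X) = √3.3725 = 1.83644.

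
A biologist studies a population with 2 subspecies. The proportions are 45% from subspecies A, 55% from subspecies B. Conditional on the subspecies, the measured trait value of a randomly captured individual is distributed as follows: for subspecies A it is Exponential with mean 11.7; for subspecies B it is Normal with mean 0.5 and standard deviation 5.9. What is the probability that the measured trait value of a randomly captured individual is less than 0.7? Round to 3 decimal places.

0.309

Conditional on each subspecies, P(X < 0.7): A: 0.0580745; B: 0.513521.
By total probability, P(X < 0.7) = 0.45·0.0580745 + 0.55·0.513521 = 0.30857.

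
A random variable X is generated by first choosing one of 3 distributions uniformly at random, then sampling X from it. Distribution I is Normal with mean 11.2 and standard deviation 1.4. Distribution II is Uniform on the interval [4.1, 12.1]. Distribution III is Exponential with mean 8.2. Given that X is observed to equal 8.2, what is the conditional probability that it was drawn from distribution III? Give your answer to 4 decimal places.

Likelihoods f(8.2 | ·): I: 0.0286865; II: 0.125; III: 0.0448633.
Posterior ∝ prior × likelihood. Numerator for III: 0.333333·0.0448633 = 0.0149544.
Normalizing constant: 0.333333·0.0286865 + 0.333333·0.125 + 0.333333·0.0448633 = 0.0661833.
P(III | observation) = 0.0149544 / 0.0661833 = 0.225955.

0.2260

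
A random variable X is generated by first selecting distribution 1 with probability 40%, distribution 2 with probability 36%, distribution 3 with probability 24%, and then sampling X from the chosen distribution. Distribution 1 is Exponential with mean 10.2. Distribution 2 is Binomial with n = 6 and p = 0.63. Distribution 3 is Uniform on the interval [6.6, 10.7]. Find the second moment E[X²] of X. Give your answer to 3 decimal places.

107.173

For each component E[X²] = Var + (mean)², giving 1: 208.08; 2: 15.687; 3: 76.2233.
Overall E[X²] = 0.4·208.08 + 0.36·15.687 + 0.24·76.2233 = 107.173.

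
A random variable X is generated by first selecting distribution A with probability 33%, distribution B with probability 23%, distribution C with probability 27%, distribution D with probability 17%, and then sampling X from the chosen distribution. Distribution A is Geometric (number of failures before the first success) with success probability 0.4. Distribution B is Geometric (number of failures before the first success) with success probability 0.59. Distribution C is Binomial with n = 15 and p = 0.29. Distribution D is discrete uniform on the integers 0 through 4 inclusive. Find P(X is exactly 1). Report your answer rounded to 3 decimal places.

Conditional on each component, P(X = 1): A: 0.24; B: 0.2419; C: 0.0359837; D: 0.2.
By total probability, P(X = 1) = 0.33·0.24 + 0.23·0.2419 + 0.27·0.0359837 + 0.17·0.2 = 0.178553.

0.179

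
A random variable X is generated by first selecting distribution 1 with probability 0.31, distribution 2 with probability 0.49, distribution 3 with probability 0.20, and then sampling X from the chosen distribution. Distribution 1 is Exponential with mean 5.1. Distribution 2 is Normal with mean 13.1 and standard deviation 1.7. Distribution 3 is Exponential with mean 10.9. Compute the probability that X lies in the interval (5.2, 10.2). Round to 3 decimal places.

Conditional on each component, P(5.2 < X < 10.2): 1: 0.225401; 2: 0.0440133; 3: 0.228323.
By total probability, P(5.2 < X < 10.2) = 0.31·0.225401 + 0.49·0.0440133 + 0.2·0.228323 = 0.137105.

0.137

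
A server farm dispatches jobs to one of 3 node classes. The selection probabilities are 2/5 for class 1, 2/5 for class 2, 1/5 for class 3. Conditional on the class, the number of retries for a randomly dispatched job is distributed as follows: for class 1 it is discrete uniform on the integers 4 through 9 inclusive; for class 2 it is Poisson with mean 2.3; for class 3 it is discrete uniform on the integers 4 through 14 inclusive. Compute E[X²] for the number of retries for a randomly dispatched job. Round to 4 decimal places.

For each component E[X²] = Var + (mean)², giving 1: 45.1667; 2: 7.59; 3: 91.
Overall E[X²] = 0.4·45.1667 + 0.4·7.59 + 0.2·91 = 39.3027.

39.3027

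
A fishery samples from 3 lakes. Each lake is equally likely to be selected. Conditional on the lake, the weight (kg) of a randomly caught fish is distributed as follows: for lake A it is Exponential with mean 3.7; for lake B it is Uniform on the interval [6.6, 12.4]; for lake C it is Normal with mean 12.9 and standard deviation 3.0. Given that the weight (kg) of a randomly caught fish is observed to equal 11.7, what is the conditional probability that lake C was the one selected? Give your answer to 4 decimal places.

Likelihoods f(11.7 | ·): A: 0.0114417; B: 0.172414; C: 0.122757.
Posterior ∝ prior × likelihood. Numerator for C: 0.333333·0.122757 = 0.0409189.
Normalizing constant: 0.333333·0.0114417 + 0.333333·0.172414 + 0.333333·0.122757 = 0.102204.
P(C | observation) = 0.0409189 / 0.102204 = 0.400365.

0.4004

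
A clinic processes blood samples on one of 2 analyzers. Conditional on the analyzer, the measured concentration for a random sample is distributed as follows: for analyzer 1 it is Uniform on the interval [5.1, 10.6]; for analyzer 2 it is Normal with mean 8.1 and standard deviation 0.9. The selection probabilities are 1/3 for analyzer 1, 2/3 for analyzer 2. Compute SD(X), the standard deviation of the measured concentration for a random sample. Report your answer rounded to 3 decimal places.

Per component, 1: μ=7.85, E[X²]=64.1433; 2: μ=8.1, E[X²]=66.42.
E[X] = 0.333333·7.85 + 0.666667·8.1 = 8.01667.
E[X²] = 0.333333·64.1433 + 0.666667·66.42 = 65.6611.
Var(X) = E[X²] − (E[X])² = 65.6611 − 64.2669 = 1.39417.
SD(X) = √1.39417 = 1.18075.

1.181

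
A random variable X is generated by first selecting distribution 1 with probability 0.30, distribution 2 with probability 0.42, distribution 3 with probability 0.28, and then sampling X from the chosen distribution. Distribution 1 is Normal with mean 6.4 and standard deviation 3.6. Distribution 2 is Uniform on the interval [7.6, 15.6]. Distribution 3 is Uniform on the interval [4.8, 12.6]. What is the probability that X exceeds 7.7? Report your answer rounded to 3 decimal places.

0.698

Conditional on each component, P(X > 7.7): 1: 0.359008; 2: 0.9875; 3: 0.628205.
By total probability, P(X > 7.7) = 0.3·0.359008 + 0.42·0.9875 + 0.28·0.628205 = 0.69835.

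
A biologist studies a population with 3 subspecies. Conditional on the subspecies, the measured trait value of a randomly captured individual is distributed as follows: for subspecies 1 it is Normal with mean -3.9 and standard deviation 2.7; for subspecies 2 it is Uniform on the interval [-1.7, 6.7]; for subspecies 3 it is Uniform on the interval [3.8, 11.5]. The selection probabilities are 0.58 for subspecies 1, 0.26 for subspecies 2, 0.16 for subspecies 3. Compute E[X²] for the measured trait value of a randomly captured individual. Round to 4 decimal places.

26.3579

For each component E[X²] = Var + (mean)², giving 1: 22.5; 2: 12.13; 3: 63.4633.
Overall E[X²] = 0.58·22.5 + 0.26·12.13 + 0.16·63.4633 = 26.3579.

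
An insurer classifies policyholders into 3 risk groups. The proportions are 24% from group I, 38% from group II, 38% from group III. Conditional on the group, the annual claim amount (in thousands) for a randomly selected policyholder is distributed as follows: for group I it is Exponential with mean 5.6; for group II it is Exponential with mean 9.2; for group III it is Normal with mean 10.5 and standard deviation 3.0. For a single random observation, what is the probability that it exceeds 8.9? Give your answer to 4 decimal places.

Conditional on each group, P(X > 8.9): I: 0.204071; II: 0.380073; III: 0.703099.
By total probability, P(X > 8.9) = 0.24·0.204071 + 0.38·0.380073 + 0.38·0.703099 = 0.460582.

0.4606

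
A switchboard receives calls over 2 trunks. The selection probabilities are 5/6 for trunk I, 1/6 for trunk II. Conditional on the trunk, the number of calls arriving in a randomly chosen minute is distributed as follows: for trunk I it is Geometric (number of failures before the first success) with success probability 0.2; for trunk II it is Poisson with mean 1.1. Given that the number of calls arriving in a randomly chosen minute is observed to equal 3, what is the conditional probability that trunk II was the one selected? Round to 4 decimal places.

Likelihoods P(X=3 | ·): I: 0.1024; II: 0.0738419.
Posterior ∝ prior × likelihood. Numerator for II: 0.166667·0.0738419 = 0.012307.
Normalizing constant: 0.833333·0.1024 + 0.166667·0.0738419 = 0.0976403.
P(II | observation) = 0.012307 / 0.0976403 = 0.126044.

0.1260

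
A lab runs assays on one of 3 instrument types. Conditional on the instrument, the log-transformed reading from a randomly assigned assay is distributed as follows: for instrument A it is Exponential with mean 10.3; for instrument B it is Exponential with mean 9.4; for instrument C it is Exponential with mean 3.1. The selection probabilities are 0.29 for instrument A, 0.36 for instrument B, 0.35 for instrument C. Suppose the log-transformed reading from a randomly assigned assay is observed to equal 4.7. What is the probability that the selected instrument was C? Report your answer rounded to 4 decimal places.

Likelihoods f(4.7 | ·): A: 0.0615162; B: 0.0645245; C: 0.0708259.
Posterior ∝ prior × likelihood. Numerator for C: 0.35·0.0708259 = 0.024789.
Normalizing constant: 0.29·0.0615162 + 0.36·0.0645245 + 0.35·0.0708259 = 0.0658576.
P(C | observation) = 0.024789 / 0.0658576 = 0.376404.

0.3764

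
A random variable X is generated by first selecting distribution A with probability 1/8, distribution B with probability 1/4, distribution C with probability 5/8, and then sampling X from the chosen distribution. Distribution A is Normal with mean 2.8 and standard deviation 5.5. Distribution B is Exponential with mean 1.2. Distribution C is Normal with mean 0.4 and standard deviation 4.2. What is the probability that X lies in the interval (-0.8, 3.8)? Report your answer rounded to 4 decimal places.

0.5310

Conditional on each component, P(-0.8 < X < 3.8): A: 0.315757; B: 0.957856; C: 0.403345.
By total probability, P(-0.8 < X < 3.8) = 0.125·0.315757 + 0.25·0.957856 + 0.625·0.403345 = 0.531024.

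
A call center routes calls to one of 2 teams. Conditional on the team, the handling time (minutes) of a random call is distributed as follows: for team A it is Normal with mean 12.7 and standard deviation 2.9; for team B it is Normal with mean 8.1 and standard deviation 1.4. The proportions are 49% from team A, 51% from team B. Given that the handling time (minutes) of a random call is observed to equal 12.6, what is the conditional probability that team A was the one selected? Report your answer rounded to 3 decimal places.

Likelihoods f(12.6 | ·): A: 0.137485; B: 0.00162666.
Posterior ∝ prior × likelihood. Numerator for A: 0.49·0.137485 = 0.0673674.
Normalizing constant: 0.49·0.137485 + 0.51·0.00162666 = 0.068197.
P(A | observation) = 0.0673674 / 0.068197 = 0.987835.

0.988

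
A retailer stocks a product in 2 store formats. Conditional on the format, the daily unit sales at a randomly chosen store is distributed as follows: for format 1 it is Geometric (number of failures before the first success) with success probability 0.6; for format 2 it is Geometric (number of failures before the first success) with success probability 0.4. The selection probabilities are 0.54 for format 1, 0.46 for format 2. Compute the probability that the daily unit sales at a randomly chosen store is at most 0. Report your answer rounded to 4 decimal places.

0.5080

Conditional on each format, P(X ≤ 0): 1: 0.6; 2: 0.4.
By total probability, P(X ≤ 0) = 0.54·0.6 + 0.46·0.4 = 0.508.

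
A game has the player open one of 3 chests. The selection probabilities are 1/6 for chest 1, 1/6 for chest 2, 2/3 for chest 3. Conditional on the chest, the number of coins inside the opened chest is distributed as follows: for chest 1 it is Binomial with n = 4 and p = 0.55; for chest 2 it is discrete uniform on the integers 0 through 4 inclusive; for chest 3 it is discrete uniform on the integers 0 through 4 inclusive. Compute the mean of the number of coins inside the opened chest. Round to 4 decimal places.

2.0333

Component means — 1: 2.2; 2: 2; 3: 2.
E[X] = 0.166667·2.2 + 0.166667·2 + 0.666667·2 = 2.03333.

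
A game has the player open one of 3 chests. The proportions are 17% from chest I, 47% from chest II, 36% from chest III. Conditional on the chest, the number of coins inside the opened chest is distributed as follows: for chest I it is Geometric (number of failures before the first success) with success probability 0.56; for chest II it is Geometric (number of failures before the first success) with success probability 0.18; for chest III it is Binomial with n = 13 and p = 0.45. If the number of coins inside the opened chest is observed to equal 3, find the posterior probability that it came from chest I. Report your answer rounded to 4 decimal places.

0.1033

Likelihoods P(X=3 | ·): I: 0.047703; II: 0.0992462; III: 0.0660132.
Posterior ∝ prior × likelihood. Numerator for I: 0.17·0.047703 = 0.00810952.
Normalizing constant: 0.17·0.047703 + 0.47·0.0992462 + 0.36·0.0660132 = 0.07852.
P(I | observation) = 0.00810952 / 0.07852 = 0.10328.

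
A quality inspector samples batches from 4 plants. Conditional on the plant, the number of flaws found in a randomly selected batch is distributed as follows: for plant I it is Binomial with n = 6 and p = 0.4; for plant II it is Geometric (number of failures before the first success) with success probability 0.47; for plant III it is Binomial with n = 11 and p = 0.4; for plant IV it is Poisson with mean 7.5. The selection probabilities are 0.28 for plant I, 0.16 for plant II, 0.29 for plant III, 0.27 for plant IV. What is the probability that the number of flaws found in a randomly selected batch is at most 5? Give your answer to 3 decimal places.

Conditional on each plant, P(X ≤ 5): I: 0.995904; II: 0.977836; III: 0.753498; IV: 0.241436.
By total probability, P(X ≤ 5) = 0.28·0.995904 + 0.16·0.977836 + 0.29·0.753498 + 0.27·0.241436 = 0.719009.

0.719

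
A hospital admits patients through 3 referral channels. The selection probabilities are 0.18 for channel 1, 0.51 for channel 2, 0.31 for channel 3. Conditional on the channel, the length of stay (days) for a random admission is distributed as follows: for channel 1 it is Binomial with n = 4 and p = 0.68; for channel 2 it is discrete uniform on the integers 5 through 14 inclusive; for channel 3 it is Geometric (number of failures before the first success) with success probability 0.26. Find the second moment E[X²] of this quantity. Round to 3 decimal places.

57.628

For each component E[X²] = Var + (mean)², giving 1: 8.2688; 2: 98.5; 3: 19.0473.
Overall E[X²] = 0.18·8.2688 + 0.51·98.5 + 0.31·19.0473 = 57.6281.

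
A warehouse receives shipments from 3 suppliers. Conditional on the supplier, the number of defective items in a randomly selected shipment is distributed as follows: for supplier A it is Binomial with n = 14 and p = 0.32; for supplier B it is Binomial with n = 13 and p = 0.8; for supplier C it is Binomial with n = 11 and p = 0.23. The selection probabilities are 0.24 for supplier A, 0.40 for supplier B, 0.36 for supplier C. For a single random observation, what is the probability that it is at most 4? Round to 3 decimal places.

0.454

Conditional on each supplier, P(X ≤ 4): A: 0.51872; B: 0.000166007; C: 0.914909.
By total probability, P(X ≤ 4) = 0.24·0.51872 + 0.4·0.000166007 + 0.36·0.914909 = 0.453927.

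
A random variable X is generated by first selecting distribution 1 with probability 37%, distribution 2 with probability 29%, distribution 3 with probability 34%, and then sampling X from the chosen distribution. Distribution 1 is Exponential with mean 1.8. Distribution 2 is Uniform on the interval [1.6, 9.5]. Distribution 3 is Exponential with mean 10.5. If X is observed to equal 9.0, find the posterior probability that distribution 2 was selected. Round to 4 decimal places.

Likelihoods f(9.0 | ·): 1: 0.0037433; 2: 0.126582; 3: 0.0404165.
Posterior ∝ prior × likelihood. Numerator for 2: 0.29·0.126582 = 0.0367089.
Normalizing constant: 0.37·0.0037433 + 0.29·0.126582 + 0.34·0.0404165 = 0.0518355.
P(2 | observation) = 0.0367089 / 0.0518355 = 0.70818.

0.7082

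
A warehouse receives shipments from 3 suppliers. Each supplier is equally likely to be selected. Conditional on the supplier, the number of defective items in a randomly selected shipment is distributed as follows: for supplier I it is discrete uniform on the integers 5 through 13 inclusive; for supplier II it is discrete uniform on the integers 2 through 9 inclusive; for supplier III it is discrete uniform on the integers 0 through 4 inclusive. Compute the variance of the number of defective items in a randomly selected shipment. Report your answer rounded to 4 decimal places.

12.8056

Per component, I: μ=9, E[X²]=87.6667; II: μ=5.5, E[X²]=35.5; III: μ=2, E[X²]=6.
E[X] = 0.333333·9 + 0.333333·5.5 + 0.333333·2 = 5.5.
E[X²] = 0.333333·87.6667 + 0.333333·35.5 + 0.333333·6 = 43.0556.
Var(X) = E[X²] − (E[X])² = 43.0556 − 30.25 = 12.8056.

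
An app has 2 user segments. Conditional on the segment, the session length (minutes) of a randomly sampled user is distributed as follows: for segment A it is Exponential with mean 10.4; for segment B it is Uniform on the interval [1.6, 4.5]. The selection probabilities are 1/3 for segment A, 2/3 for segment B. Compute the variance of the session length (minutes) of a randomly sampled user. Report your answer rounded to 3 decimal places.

Per component, A: μ=10.4, E[X²]=216.32; B: μ=3.05, E[X²]=10.0033.
E[X] = 0.333333·10.4 + 0.666667·3.05 = 5.5.
E[X²] = 0.333333·216.32 + 0.666667·10.0033 = 78.7756.
Var(X) = E[X²] − (E[X])² = 78.7756 − 30.25 = 48.5256.

48.526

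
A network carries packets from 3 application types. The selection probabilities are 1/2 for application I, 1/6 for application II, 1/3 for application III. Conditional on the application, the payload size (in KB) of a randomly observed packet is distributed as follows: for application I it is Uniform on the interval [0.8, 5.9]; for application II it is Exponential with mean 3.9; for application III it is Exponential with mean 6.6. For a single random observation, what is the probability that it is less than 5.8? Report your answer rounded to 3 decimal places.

0.814

Conditional on each application, P(X < 5.8): I: 0.980392; II: 0.773991; III: 0.584714.
By total probability, P(X < 5.8) = 0.5·0.980392 + 0.166667·0.773991 + 0.333333·0.584714 = 0.814099.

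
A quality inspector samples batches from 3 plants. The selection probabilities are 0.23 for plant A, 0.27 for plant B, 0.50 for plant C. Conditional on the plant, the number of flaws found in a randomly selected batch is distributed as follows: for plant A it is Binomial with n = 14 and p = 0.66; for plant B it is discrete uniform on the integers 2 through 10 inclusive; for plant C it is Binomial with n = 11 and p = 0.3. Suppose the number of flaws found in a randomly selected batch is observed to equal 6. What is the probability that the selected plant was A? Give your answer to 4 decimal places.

0.1488

Likelihoods P(X=6 | ·): A: 0.0443252; B: 0.111111; C: 0.0566056.
Posterior ∝ prior × likelihood. Numerator for A: 0.23·0.0443252 = 0.0101948.
Normalizing constant: 0.23·0.0443252 + 0.27·0.111111 + 0.5·0.0566056 = 0.0684976.
P(A | observation) = 0.0101948 / 0.0684976 = 0.148834.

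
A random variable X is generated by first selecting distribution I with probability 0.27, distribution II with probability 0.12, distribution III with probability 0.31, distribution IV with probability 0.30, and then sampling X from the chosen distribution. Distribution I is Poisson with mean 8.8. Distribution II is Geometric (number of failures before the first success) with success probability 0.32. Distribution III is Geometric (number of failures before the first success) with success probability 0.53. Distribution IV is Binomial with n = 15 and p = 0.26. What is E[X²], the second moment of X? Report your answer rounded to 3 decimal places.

For each component E[X²] = Var + (mean)², giving I: 86.24; II: 11.1562; III: 2.45959; IV: 18.096.
Overall E[X²] = 0.27·86.24 + 0.12·11.1562 + 0.31·2.45959 + 0.3·18.096 = 30.8148.

30.815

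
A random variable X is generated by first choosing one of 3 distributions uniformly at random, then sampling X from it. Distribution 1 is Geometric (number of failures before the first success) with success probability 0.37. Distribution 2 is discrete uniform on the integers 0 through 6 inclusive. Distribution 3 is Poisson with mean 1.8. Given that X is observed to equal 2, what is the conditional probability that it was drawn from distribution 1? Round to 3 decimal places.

Likelihoods P(X=2 | ·): 1: 0.146853; 2: 0.142857; 3: 0.267784.
Posterior ∝ prior × likelihood. Numerator for 1: 0.333333·0.146853 = 0.048951.
Normalizing constant: 0.333333·0.146853 + 0.333333·0.142857 + 0.333333·0.267784 = 0.185831.
P(1 | observation) = 0.048951 / 0.185831 = 0.263416.

0.263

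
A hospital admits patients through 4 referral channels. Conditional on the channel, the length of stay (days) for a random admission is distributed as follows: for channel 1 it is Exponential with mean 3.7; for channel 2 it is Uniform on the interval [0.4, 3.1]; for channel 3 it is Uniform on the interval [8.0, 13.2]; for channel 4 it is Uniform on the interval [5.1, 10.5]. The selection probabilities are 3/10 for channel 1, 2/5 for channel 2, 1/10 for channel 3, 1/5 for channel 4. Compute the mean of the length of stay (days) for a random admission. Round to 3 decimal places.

4.430

Component means — 1: 3.7; 2: 1.75; 3: 10.6; 4: 7.8.
E[X] = 0.3·3.7 + 0.4·1.75 + 0.1·10.6 + 0.2·7.8 = 4.43.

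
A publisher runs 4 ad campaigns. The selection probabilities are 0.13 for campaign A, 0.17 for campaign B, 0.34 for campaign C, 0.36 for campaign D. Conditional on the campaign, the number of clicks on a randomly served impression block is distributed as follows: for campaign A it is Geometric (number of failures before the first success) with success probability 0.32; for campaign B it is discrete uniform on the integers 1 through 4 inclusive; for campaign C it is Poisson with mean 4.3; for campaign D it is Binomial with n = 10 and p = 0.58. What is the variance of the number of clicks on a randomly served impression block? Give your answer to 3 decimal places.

Per component, A: μ=2.125, E[X²]=11.1562; B: μ=2.5, E[X²]=7.5; C: μ=4.3, E[X²]=22.79; D: μ=5.8, E[X²]=36.076.
E[X] = 0.13·2.125 + 0.17·2.5 + 0.34·4.3 + 0.36·5.8 = 4.25125.
E[X²] = 0.13·11.1562 + 0.17·7.5 + 0.34·22.79 + 0.36·36.076 = 23.4613.
Var(X) = E[X²] − (E[X])² = 23.4613 − 18.0731 = 5.38815.

5.388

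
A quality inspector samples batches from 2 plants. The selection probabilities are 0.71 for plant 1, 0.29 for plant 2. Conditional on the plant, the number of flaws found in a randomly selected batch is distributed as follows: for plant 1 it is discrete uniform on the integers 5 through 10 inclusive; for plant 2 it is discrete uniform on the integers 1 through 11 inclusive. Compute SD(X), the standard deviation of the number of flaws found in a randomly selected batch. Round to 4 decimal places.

Per component, 1: μ=7.5, E[X²]=59.1667; 2: μ=6, E[X²]=46.
E[X] = 0.71·7.5 + 0.29·6 = 7.065.
E[X²] = 0.71·59.1667 + 0.29·46 = 55.3483.
Var(X) = E[X²] − (E[X])² = 55.3483 − 49.9142 = 5.43411.
SD(X) = √5.43411 = 2.33112.

2.3311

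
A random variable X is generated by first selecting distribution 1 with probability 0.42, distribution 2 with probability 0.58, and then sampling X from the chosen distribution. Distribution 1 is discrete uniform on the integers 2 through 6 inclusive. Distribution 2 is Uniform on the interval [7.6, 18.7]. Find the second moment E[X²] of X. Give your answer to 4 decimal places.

113.8102

For each component E[X²] = Var + (mean)², giving 1: 18; 2: 183.19.
Overall E[X²] = 0.42·18 + 0.58·183.19 = 113.81.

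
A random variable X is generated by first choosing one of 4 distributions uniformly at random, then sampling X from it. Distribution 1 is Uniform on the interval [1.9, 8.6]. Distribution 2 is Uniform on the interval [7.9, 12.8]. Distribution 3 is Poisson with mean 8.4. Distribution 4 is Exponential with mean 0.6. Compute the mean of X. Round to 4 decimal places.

6.1500

Component means — 1: 5.25; 2: 10.35; 3: 8.4; 4: 0.6.
E[X] = 0.25·5.25 + 0.25·10.35 + 0.25·8.4 + 0.25·0.6 = 6.15.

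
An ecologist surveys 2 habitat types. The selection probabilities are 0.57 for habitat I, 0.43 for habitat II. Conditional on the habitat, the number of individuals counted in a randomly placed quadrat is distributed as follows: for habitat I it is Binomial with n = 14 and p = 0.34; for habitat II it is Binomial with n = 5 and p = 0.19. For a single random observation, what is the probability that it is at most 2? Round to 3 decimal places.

Conditional on each habitat, P(X ≤ 2): I: 0.0963048; II: 0.949472.
By total probability, P(X ≤ 2) = 0.57·0.0963048 + 0.43·0.949472 = 0.463167.

0.463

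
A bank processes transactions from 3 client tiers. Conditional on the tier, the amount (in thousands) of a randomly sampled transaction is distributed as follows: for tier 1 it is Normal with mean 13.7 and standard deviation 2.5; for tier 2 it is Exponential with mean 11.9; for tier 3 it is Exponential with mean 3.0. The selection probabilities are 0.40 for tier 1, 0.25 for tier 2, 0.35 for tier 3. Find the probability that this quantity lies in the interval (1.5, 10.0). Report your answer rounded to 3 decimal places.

Conditional on each tier, P(1.5 < X < 10.0): 1: 0.0694361; 2: 0.450005; 3: 0.570857.
By total probability, P(1.5 < X < 10.0) = 0.4·0.0694361 + 0.25·0.450005 + 0.35·0.570857 = 0.340076.

0.340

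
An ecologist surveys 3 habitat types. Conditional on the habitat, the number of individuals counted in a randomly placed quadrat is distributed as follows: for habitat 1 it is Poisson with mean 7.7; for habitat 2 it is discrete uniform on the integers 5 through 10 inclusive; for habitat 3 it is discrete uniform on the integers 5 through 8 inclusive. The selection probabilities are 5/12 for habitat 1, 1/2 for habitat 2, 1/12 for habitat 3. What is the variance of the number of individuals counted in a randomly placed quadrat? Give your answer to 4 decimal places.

4.8708

Per component, 1: μ=7.7, E[X²]=66.99; 2: μ=7.5, E[X²]=59.1667; 3: μ=6.5, E[X²]=43.5.
E[X] = 0.416667·7.7 + 0.5·7.5 + 0.0833333·6.5 = 7.5.
E[X²] = 0.416667·66.99 + 0.5·59.1667 + 0.0833333·43.5 = 61.1208.
Var(X) = E[X²] − (E[X])² = 61.1208 − 56.25 = 4.87083.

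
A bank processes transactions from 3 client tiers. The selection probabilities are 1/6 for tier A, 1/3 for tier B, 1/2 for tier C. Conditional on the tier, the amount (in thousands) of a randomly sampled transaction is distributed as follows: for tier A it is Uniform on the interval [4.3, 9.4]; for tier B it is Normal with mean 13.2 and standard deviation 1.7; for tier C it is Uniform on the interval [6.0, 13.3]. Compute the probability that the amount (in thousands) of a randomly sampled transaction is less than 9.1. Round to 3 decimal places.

Conditional on each tier, P(X < 9.1): A: 0.941176; B: 0.00793776; C: 0.424658.
By total probability, P(X < 9.1) = 0.166667·0.941176 + 0.333333·0.00793776 + 0.5·0.424658 = 0.371837.

0.372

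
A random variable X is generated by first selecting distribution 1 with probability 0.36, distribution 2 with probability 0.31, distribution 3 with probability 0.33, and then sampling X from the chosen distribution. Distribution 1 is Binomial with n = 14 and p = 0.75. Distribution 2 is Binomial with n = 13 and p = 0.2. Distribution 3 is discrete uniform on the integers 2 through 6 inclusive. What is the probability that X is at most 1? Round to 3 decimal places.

0.072

Conditional on each component, P(X ≤ 1): 1: 1.60187e-07; 2: 0.233646; 3: 0.
By total probability, P(X ≤ 1) = 0.36·1.60187e-07 + 0.31·0.233646 + 0.33·0 = 0.0724304.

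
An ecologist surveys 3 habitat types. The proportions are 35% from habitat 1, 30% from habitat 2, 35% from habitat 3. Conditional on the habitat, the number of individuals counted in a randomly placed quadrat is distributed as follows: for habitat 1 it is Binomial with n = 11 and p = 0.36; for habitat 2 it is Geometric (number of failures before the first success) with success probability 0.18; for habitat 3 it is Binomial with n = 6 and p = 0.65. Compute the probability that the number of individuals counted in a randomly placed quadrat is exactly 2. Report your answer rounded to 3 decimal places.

Conditional on each habitat, P(X = 2): 1: 0.128407; 2: 0.121032; 3: 0.0951021.
By total probability, P(X = 2) = 0.35·0.128407 + 0.3·0.121032 + 0.35·0.0951021 = 0.114538.

0.115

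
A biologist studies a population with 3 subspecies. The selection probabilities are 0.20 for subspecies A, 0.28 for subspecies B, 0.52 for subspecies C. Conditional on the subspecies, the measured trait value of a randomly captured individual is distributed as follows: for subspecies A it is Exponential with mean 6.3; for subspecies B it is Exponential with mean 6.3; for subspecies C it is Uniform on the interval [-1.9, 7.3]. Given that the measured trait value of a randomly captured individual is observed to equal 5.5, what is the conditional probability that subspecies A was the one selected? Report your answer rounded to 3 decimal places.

0.150

Likelihoods f(5.5 | ·): A: 0.0663; B: 0.0663; C: 0.108696.
Posterior ∝ prior × likelihood. Numerator for A: 0.2·0.0663 = 0.01326.
Normalizing constant: 0.2·0.0663 + 0.28·0.0663 + 0.52·0.108696 = 0.0883457.
P(A | observation) = 0.01326 / 0.0883457 = 0.150092.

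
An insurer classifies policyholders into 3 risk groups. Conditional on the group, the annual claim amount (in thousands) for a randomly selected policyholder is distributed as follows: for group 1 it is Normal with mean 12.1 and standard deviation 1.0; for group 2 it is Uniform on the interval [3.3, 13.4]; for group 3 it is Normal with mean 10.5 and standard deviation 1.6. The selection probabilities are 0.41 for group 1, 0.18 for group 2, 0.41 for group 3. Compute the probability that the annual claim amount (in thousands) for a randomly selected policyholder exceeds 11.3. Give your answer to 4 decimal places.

Conditional on each group, P(X > 11.3): 1: 0.788145; 2: 0.207921; 3: 0.308538.
By total probability, P(X > 11.3) = 0.41·0.788145 + 0.18·0.207921 + 0.41·0.308538 = 0.487065.

0.4871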